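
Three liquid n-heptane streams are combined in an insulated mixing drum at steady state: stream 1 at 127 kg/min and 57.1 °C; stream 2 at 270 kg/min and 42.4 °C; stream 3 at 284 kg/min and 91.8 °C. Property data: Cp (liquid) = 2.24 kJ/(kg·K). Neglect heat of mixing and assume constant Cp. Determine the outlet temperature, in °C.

T_out = 65.7 °C

Energy balance with Q = 0: Σ ṁᵢCp,ᵢ(T_out − Tᵢ) = 0
Σ ṁᵢCp,ᵢTᵢ = 127×2.24×57.1 + 270×2.24×42.4 + 284×2.24×91.8 = 100290
Σ ṁᵢCp,ᵢ = 127×2.24 + 270×2.24 + 284×2.24 = 1525.4
T_out = 100290 / 1525.4 = 65.743 °C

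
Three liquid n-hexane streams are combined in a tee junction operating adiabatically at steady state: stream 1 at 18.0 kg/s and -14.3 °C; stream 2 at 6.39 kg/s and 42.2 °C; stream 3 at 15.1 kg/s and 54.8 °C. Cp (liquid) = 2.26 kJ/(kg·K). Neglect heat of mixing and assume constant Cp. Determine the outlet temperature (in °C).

Energy balance with Q = 0: Σ ṁᵢCp,ᵢ(T_out − Tᵢ) = 0
T_out = Σ ṁᵢCp,ᵢTᵢ / Σ ṁᵢCp,ᵢ
      = 1897.8 / 89.247 = 21.265 °C

T_out = 21.3 °C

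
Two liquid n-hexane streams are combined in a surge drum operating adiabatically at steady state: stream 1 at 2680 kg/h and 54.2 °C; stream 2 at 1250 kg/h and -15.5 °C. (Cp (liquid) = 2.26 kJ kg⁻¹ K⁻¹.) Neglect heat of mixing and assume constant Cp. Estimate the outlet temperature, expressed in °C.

Energy balance with Q = 0: Σ ṁᵢCp,ᵢ(T_out − Tᵢ) = 0
Σ ṁᵢCp,ᵢTᵢ = 2680×2.26×54.2 + 1250×2.26×-15.5 = 284490
Σ ṁᵢCp,ᵢ = 2680×2.26 + 1250×2.26 = 8881.8
T_out = 284490 / 8881.8 = 32.031 °C

T_out = 32.0 °C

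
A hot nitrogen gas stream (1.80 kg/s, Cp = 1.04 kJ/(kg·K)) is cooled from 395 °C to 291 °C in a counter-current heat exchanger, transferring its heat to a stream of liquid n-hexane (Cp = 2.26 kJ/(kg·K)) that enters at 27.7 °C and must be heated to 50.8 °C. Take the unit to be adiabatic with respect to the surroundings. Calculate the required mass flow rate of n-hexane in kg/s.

Heat released by hot stream: Q = 1.80 × 1.04 × (395 − 291) = 194.69 kJ/s
Energy balance on cold side (adiabatic exchanger): Q = ṁ_c·Cp_c·(T_c,out − T_c,in)
ṁ_c = 194.69 / [2.26 × (50.8 − 27.7)] = 3.7292 kg/s

ṁ_c = 3.73 kg/s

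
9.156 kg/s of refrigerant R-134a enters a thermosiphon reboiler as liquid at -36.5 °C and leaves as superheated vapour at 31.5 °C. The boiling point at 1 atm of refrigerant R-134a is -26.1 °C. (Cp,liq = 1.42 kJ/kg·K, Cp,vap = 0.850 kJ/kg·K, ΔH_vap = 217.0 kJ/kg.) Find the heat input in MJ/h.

Q = 9250 MJ/h

liquid -36.5→-26.1 °C: 14.768 kJ/kg
vaporisation at -26.1 °C: 217 kJ/kg
vapour -26.1→31.5 °C: 48.96 kJ/kg
Δh = 14.768 + 217 + 48.96 = 280.73 kJ/kg
Q = ṁ·Δh = 9.156 kg/s × 280.73 kJ/kg = 2570.3 kJ/s
|Q| = 2570.3 kW = 9253.2 MJ/h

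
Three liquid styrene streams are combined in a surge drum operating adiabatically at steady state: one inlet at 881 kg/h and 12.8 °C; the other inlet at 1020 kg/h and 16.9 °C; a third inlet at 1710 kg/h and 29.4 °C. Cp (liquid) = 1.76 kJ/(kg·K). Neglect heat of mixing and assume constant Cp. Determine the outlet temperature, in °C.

No heat crosses the boundary, so H_out = H_in.
Σ ṁᵢCp,ᵢTᵢ = 881×1.76×12.8 + 1020×1.76×16.9 + 1710×1.76×29.4 = 138670
Σ ṁᵢCp,ᵢ = 881×1.76 + 1020×1.76 + 1710×1.76 = 6355.4
T_out = 138670 / 6355.4 = 21.819 °C

T_out = 21.8 °C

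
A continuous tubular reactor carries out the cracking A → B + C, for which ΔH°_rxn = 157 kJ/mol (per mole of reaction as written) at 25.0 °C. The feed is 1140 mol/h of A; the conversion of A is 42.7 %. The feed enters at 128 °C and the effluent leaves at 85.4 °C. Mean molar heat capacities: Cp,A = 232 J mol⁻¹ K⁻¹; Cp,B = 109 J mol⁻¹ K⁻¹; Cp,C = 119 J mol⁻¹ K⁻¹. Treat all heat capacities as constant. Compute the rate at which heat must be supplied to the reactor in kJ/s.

Q_in = 18.1 kJ/s

Extent of reaction ξ = 0.427 × 1140 = 486.78 mol/h
Reaction term: ξ·ΔH°_rxn = 486.78 × 157 = 76424 kJ/h
Sensible, feed 128→25 °C: -27241 kJ/h
Outlet flows (mol/h): A 653.22, B 486.78, C 486.78
Sensible, products 25→85.4 °C: 15857 kJ/h
Q = ΔH = 65040 kJ/h = 18.067 kW
Heat supplied = 18.067 kJ/s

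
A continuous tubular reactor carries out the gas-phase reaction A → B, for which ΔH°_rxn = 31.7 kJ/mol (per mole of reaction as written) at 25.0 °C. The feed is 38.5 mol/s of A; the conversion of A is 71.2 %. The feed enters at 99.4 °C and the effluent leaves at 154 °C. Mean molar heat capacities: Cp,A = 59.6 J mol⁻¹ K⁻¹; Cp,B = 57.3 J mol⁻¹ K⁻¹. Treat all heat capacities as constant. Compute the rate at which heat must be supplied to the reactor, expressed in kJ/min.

Extent of reaction ξ = 0.712 × 38.5 = 27.412 mol/s
Reaction term: ξ·ΔH°_rxn = 27.412 × 31.7 = 868.96 kJ/s
Sensible, feed 99.4→25 °C: -170.72 kJ/s
Outlet flows (mol/s): A 11.088, B 27.412
Sensible, products 25→154 °C: 287.87 kJ/s
Q = ΔH = 986.11 kJ/s = 986.11 kW
Heat supplied = 59167 kJ/min

Q_in = 59200 kJ/min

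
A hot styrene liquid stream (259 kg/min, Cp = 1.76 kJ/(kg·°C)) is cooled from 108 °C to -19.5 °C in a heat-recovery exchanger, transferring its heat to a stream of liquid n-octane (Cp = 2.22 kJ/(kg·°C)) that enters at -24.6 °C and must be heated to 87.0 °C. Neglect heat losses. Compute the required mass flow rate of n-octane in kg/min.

Heat released by hot stream: Q = 259 × 1.76 × (108 − -19.5) = 58120 kJ/min
Energy balance on cold side (adiabatic exchanger): Q = ṁ_c·Cp_c·(T_c,out − T_c,in)
ṁ_c = 58120 / [2.22 × (87.0 − -24.6)] = 234.59 kg/min

ṁ_c = 235 kg/min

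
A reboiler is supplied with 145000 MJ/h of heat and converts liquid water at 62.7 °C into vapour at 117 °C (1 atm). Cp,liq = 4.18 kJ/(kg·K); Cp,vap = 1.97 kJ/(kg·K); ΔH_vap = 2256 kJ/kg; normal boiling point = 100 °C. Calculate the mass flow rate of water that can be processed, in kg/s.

ṁ = 16.5 kg/s

Δh = 4.18×(100−62.7) + 2256 + 1.97×(117−100) = 2445.4 kJ/kg
Q = 145000 MJ/h = 40278 kJ/s = 40278 kJ/s
ṁ = Q/Δh = 40278 / 2445.4 = 16.471 kg/s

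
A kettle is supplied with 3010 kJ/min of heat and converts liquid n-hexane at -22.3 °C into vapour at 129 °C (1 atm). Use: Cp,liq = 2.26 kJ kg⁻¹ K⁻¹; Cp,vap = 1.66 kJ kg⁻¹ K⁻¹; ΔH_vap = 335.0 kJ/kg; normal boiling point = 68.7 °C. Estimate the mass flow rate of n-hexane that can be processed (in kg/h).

ṁ = 282 kg/h

Δh = 2.26×(68.7−-22.3) + 335.0 + 1.66×(129−68.7) = 640.76 kJ/kg
Q = 3010 kJ/min = 50.167 kJ/s = 180600 kJ/h
ṁ = Q/Δh = 180600 / 640.76 = 281.85 kg/h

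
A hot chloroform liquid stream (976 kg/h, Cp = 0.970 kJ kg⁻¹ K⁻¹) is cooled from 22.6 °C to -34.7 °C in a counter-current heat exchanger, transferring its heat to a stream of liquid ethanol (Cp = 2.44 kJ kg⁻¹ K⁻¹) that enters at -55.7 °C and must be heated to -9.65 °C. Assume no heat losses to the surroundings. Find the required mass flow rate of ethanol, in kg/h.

Heat released by hot stream: Q = 976 × 0.970 × (22.6 − -34.7) = 54247 kJ/h
Energy balance on cold side (adiabatic exchanger): Q = ṁ_c·Cp_c·(T_c,out − T_c,in)
ṁ_c = 54247 / [2.44 × (-9.65 − -55.7)] = 482.79 kg/h

ṁ_c = 483 kg/h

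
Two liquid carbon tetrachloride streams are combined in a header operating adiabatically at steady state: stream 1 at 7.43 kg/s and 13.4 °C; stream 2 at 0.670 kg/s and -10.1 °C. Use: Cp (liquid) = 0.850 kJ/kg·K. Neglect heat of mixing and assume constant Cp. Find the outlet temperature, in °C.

No heat crosses the boundary, so H_out = H_in.
T_out = Σ ṁᵢCp,ᵢTᵢ / Σ ṁᵢCp,ᵢ
      = 78.876 / 6.885 = 11.456 °C

T_out = 11.5 °C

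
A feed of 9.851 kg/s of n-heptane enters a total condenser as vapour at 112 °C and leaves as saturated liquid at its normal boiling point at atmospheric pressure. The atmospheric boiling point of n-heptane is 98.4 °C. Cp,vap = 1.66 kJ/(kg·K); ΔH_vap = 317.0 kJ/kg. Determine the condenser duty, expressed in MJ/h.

Q_c = 12000 MJ/h

vapour 112→98.4 °C: -22.576 kJ/kg
condensation at 98.4 °C: -317 kJ/kg
Δh = -22.576 + -317 = -339.58 kJ/kg
Q = ṁ·Δh = 9.851 kg/s × -339.58 kJ/kg = -3345.2 kJ/s
|Q| = 3345.2 kW = 12043 MJ/h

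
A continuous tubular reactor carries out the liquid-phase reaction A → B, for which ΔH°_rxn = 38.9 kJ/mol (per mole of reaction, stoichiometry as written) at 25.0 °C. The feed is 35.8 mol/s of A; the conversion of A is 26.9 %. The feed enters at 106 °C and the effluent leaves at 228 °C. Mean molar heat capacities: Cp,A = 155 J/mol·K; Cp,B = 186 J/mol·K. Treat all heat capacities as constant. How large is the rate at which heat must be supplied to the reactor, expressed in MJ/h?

Q_in = 4000 MJ/h

Extent of reaction ξ = 0.269 × 35.8 = 9.6302 mol/s
Reaction term: ξ·ΔH°_rxn = 9.6302 × 38.9 = 374.61 kJ/s
Sensible, feed 106→25 °C: -449.47 kJ/s
Outlet flows (mol/s): A 26.17, B 9.6302
Sensible, products 25→228 °C: 1187 kJ/s
Q = ΔH = 1112.2 kJ/s = 1112.2 kW
Heat supplied = 4003.9 MJ/h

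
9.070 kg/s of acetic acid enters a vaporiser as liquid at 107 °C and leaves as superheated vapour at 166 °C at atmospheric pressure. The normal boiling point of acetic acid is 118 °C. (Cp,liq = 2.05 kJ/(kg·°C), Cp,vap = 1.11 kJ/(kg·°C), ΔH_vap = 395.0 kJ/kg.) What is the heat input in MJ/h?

liquid 107→118 °C: 22.55 kJ/kg
vaporisation at 118 °C: 395 kJ/kg
vapour 118→166 °C: 53.28 kJ/kg
Δh = 22.55 + 395 + 53.28 = 470.83 kJ/kg
Q = ṁ·Δh = 9.070 kg/s × 470.83 kJ/kg = 4270.4 kJ/s
|Q| = 4270.4 kW = 15374 MJ/h

Q = 15400 MJ/h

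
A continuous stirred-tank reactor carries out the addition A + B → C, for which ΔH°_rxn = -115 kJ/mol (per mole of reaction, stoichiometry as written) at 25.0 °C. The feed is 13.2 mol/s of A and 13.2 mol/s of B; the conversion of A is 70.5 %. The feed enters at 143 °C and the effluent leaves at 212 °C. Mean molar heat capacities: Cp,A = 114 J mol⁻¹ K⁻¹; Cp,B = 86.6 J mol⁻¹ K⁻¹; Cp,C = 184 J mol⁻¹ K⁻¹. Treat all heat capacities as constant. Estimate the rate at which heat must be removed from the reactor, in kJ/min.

Q_out = 55000 kJ/min

Extent of reaction ξ = 0.705 × 13.2 = 9.306 mol/s
Reaction term: ξ·ΔH°_rxn = 9.306 × -115 = -1070.2 kJ/s
Sensible, feed 143→25 °C: -312.45 kJ/s
Outlet flows (mol/s): A 3.894, B 3.894, C 9.306
Sensible, products 25→212 °C: 466.27 kJ/s
Q = ΔH = -916.37 kJ/s = -916.37 kW
Heat removed = 54982 kJ/min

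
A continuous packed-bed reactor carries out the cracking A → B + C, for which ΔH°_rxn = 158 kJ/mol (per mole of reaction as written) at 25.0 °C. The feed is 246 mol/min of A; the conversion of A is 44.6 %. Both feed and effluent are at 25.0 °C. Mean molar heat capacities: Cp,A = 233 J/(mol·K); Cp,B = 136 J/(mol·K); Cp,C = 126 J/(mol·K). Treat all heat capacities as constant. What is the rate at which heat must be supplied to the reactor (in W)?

Q_in = 289000 W

Extent of reaction ξ = 0.446 × 246 = 109.72 mol/min
Reaction term: ξ·ΔH°_rxn = 109.72 × 158 = 17335 kJ/min
Q = ΔH = 17335 kJ/min = 288.92 kW
Heat supplied = 288920 W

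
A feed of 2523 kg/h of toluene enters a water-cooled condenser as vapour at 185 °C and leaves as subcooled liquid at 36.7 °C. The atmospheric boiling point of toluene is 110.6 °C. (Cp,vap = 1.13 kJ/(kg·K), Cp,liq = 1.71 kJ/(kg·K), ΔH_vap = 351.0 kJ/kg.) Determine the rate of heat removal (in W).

vapour 185→110.6 °C: -84.072 kJ/kg
condensation at 110.6 °C: -351 kJ/kg
liquid 110.6→36.7 °C: -126.37 kJ/kg
Δh = -84.072 + -351 + -126.37 = -561.44 kJ/kg
Q = ṁ·Δh = 2523 kg/h × -561.44 kJ/kg = -1.4165e+06 kJ/h
|Q| = 393.48 kW = 393480 W

Q_c = 393000 W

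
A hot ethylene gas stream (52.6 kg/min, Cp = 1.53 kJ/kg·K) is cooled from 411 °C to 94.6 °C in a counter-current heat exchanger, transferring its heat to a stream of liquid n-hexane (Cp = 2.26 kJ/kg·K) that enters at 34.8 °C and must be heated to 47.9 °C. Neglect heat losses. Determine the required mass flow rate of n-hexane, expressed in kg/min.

Heat released by hot stream: Q = 52.6 × 1.53 × (411 − 94.6) = 25463 kJ/min
Energy balance on cold side (adiabatic exchanger): Q = ṁ_c·Cp_c·(T_c,out − T_c,in)
ṁ_c = 25463 / [2.26 × (47.9 − 34.8)] = 860.07 kg/min

ṁ_c = 860 kg/min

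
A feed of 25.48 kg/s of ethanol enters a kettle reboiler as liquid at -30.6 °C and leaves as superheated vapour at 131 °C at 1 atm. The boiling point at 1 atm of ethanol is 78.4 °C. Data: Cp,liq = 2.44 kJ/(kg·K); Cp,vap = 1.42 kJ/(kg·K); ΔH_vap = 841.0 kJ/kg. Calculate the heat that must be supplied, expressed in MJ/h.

liquid -30.6→78.4 °C: 265.96 kJ/kg
vaporisation at 78.4 °C: 841 kJ/kg
vapour 78.4→131 °C: 74.692 kJ/kg
Δh = 265.96 + 841 + 74.692 = 1181.7 kJ/kg
Q = ṁ·Δh = 25.48 kg/s × 1181.7 kJ/kg = 30108 kJ/s
|Q| = 30108 kW = 108390 MJ/h

Q = 108000 MJ/h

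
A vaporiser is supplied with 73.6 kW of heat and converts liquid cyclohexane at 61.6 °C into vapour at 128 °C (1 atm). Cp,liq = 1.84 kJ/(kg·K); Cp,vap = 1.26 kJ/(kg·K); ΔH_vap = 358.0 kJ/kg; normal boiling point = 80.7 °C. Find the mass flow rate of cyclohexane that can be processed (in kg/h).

Δh = 1.84×(80.7−61.6) + 358.0 + 1.26×(128−80.7) = 452.74 kJ/kg
Q = 73.6 kW = 73.6 kJ/s = 264960 kJ/h
ṁ = Q/Δh = 264960 / 452.74 = 585.23 kg/h

ṁ = 585 kg/h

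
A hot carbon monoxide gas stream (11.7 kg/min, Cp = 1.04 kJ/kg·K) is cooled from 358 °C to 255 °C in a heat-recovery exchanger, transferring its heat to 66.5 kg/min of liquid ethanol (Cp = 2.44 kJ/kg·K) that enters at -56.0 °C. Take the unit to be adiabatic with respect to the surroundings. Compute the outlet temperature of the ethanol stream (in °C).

T_c,out = -48.3 °C

Heat released by hot stream: Q = 11.7 × 1.04 × (358 − 255) = 1253.3 kJ/min
Energy balance on cold side (adiabatic exchanger): Q = ṁ_c·Cp_c·(T_c,out − T_c,in)
T_c,out = -56.0 + 1253.3/(66.5 × 2.44) = -48.276 °C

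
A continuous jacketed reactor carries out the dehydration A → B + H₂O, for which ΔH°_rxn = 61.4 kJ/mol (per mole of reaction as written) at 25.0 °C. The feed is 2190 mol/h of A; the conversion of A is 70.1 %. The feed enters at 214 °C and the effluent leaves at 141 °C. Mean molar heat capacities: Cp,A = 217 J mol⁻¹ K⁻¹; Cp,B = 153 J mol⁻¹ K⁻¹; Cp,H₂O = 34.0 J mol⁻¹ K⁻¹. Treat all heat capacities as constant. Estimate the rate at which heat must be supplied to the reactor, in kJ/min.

Extent of reaction ξ = 0.701 × 2190 = 1535.2 mol/h
Reaction term: ξ·ΔH°_rxn = 1535.2 × 61.4 = 94261 kJ/h
Sensible, feed 214→25 °C: -89818 kJ/h
Outlet flows (mol/h): A 654.81, B 1535.2, H₂O 1535.2
Sensible, products 25→141 °C: 49784 kJ/h
Q = ΔH = 54226 kJ/h = 15.063 kW
Heat supplied = 903.77 kJ/min

Q_in = 904 kJ/min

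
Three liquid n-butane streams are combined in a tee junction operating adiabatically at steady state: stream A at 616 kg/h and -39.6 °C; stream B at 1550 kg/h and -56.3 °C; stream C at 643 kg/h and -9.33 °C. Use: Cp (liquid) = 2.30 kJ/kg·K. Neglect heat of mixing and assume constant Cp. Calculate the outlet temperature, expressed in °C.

Energy balance with Q = 0: Σ ṁᵢCp,ᵢ(T_out − Tᵢ) = 0
T_out = Σ ṁᵢCp,ᵢTᵢ / Σ ṁᵢCp,ᵢ
      = -270610 / 6460.7 = -41.886 °C

T_out = -41.9 °C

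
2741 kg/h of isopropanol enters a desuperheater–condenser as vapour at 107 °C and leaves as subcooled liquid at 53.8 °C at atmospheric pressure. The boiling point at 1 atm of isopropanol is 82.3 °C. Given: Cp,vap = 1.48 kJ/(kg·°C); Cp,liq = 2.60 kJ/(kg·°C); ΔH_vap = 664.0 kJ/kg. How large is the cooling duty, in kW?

Q_c = 590 kW

vapour 107→82.3 °C: -36.556 kJ/kg
condensation at 82.3 °C: -664 kJ/kg
liquid 82.3→53.8 °C: -74.1 kJ/kg
Δh = -36.556 + -664 + -74.1 = -774.66 kJ/kg
Q = ṁ·Δh = 2741 kg/h × -774.66 kJ/kg = -2.1233e+06 kJ/h
|Q| = 589.81 kW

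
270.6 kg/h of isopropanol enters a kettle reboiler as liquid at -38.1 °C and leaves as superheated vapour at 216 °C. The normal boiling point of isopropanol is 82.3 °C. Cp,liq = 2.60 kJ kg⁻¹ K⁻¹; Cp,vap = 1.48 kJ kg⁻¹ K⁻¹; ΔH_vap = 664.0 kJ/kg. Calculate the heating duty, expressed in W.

Q = 88300 W

liquid -38.1→82.3 °C: 313.04 kJ/kg
vaporisation at 82.3 °C: 664 kJ/kg
vapour 82.3→216 °C: 197.88 kJ/kg
Δh = 313.04 + 664 + 197.88 = 1174.9 kJ/kg
Q = ṁ·Δh = 270.6 kg/h × 1174.9 kJ/kg = 317930 kJ/h
|Q| = 88.315 kW = 88315 W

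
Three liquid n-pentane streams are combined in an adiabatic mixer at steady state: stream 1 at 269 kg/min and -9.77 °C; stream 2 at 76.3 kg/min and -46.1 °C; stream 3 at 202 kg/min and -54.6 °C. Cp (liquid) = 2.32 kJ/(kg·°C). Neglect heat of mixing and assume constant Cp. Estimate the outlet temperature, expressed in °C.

No heat crosses the boundary, so H_out = H_in.
T_out = Σ ṁᵢCp,ᵢTᵢ / Σ ṁᵢCp,ᵢ
      = -39845 / 1269.7 = -31.381 °C

T_out = -31.4 °C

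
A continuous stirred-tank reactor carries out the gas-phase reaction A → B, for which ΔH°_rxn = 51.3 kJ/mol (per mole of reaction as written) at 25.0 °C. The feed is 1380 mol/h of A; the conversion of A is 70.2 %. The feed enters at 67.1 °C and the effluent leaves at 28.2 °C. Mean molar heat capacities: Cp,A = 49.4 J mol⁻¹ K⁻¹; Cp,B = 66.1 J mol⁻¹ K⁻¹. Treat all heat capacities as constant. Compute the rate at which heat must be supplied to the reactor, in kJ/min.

Q_in = 785 kJ/min

Extent of reaction ξ = 0.702 × 1380 = 968.76 mol/h
Reaction term: ξ·ΔH°_rxn = 968.76 × 51.3 = 49697 kJ/h
Sensible, feed 67.1→25 °C: -2870 kJ/h
Outlet flows (mol/h): A 411.24, B 968.76
Sensible, products 25→28.2 °C: 269.92 kJ/h
Q = ΔH = 47097 kJ/h = 13.083 kW
Heat supplied = 784.95 kJ/min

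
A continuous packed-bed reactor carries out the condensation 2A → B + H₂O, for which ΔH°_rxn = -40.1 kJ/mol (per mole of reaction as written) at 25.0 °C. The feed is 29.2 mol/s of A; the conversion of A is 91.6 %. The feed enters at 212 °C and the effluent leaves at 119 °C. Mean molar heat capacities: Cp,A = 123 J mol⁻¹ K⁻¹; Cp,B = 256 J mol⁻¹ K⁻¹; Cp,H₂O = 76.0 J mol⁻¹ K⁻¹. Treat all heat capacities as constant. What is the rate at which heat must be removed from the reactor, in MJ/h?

Q_out = 2740 MJ/h

Extent of reaction ξ = 0.916 × 29.2 / 2 = 13.374 mol/s
Reaction term: ξ·ΔH°_rxn = 13.374 × -40.1 = -536.28 kJ/s
Sensible, feed 212→25 °C: -671.63 kJ/s
Outlet flows (mol/s): A 2.4528, B 13.374, H₂O 13.374
Sensible, products 25→119 °C: 445.72 kJ/s
Q = ΔH = -762.19 kJ/s = -762.19 kW
Heat removed = 2743.9 MJ/h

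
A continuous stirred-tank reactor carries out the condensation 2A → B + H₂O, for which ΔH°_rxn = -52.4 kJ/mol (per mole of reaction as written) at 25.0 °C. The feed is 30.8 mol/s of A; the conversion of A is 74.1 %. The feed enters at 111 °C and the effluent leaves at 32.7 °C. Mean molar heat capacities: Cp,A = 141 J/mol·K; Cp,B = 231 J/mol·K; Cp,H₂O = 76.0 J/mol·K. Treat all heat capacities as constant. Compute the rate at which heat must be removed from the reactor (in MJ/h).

Q_out = 3370 MJ/h

Extent of reaction ξ = 0.741 × 30.8 / 2 = 11.411 mol/s
Reaction term: ξ·ΔH°_rxn = 11.411 × -52.4 = -597.96 kJ/s
Sensible, feed 111→25 °C: -373.48 kJ/s
Outlet flows (mol/s): A 7.9772, B 11.411, H₂O 11.411
Sensible, products 25→32.7 °C: 35.636 kJ/s
Q = ΔH = -935.8 kJ/s = -935.8 kW
Heat removed = 3368.9 MJ/h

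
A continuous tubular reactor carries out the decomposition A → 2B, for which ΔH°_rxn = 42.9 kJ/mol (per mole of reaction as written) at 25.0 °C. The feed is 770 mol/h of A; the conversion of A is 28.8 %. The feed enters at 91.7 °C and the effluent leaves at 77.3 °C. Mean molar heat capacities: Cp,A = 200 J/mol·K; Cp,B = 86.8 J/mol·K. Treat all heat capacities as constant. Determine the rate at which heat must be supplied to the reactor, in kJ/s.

Extent of reaction ξ = 0.288 × 770 = 221.76 mol/h
Reaction term: ξ·ΔH°_rxn = 221.76 × 42.9 = 9513.5 kJ/h
Sensible, feed 91.7→25 °C: -10272 kJ/h
Outlet flows (mol/h): A 548.24, B 443.52
Sensible, products 25→77.3 °C: 7748 kJ/h
Q = ΔH = 6989.7 kJ/h = 1.9416 kW
Heat supplied = 1.9416 kJ/s

Q_in = 1.94 kJ/s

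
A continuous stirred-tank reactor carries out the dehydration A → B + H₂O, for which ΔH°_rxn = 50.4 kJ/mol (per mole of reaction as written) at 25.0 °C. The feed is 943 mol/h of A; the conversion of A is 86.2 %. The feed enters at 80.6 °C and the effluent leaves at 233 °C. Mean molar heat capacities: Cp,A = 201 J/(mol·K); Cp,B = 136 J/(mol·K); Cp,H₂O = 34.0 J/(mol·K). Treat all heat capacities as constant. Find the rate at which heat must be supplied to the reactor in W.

Extent of reaction ξ = 0.862 × 943 = 812.87 mol/h
Reaction term: ξ·ΔH°_rxn = 812.87 × 50.4 = 40968 kJ/h
Sensible, feed 80.6→25 °C: -10539 kJ/h
Outlet flows (mol/h): A 130.13, B 812.87, H₂O 812.87
Sensible, products 25→233 °C: 34184 kJ/h
Q = ΔH = 64613 kJ/h = 17.948 kW
Heat supplied = 17948 W

Q_in = 17900 W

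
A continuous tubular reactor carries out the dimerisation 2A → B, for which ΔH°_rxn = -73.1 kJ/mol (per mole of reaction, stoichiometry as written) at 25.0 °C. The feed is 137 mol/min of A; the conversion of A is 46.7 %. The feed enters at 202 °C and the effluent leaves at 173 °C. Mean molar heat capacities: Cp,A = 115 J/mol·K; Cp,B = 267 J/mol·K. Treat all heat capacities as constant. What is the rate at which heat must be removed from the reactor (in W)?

Extent of reaction ξ = 0.467 × 137 / 2 = 31.99 mol/min
Reaction term: ξ·ΔH°_rxn = 31.99 × -73.1 = -2338.4 kJ/min
Sensible, feed 202→25 °C: -2788.6 kJ/min
Outlet flows (mol/min): A 73.021, B 31.99
Sensible, products 25→173 °C: 2506.9 kJ/min
Q = ΔH = -2620.2 kJ/min = -43.669 kW
Heat removed = 43669 W

Q_out = 43700 W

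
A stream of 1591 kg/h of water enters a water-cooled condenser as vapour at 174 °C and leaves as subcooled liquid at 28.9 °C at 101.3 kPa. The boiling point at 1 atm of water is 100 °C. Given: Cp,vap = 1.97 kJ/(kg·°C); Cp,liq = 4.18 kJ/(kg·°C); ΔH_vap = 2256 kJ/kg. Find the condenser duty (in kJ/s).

Q_c = 1190 kJ/s

vapour 174→100 °C: -145.78 kJ/kg
condensation at 100 °C: -2256 kJ/kg
liquid 100→28.9 °C: -297.2 kJ/kg
Δh = -145.78 + -2256 + -297.2 = -2699 kJ/kg
Q = ṁ·Δh = 1591 kg/h × -2699 kJ/kg = -4.2941e+06 kJ/h
|Q| = 1192.8 kW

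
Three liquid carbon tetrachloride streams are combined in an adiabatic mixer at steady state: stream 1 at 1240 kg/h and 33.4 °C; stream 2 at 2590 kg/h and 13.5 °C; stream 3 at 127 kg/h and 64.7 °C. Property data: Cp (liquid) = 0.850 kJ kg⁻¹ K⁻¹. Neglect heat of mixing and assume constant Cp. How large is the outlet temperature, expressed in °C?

T_out = 21.4 °C

No heat crosses the boundary, so H_out = H_in.
Σ ṁᵢCp,ᵢTᵢ = 1240×0.850×33.4 + 2590×0.850×13.5 + 127×0.850×64.7 = 71908
Σ ṁᵢCp,ᵢ = 1240×0.850 + 2590×0.850 + 127×0.850 = 3363.4
T_out = 71908 / 3363.4 = 21.379 °C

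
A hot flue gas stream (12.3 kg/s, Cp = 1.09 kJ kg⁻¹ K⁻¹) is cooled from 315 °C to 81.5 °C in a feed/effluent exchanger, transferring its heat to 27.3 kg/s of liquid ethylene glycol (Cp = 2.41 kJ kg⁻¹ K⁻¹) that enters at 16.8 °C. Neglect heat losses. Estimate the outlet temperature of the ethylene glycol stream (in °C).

Heat released by hot stream: Q = 12.3 × 1.09 × (315 − 81.5) = 3130.5 kJ/s
Energy balance on cold side (adiabatic exchanger): Q = ṁ_c·Cp_c·(T_c,out − T_c,in)
T_c,out = 16.8 + 3130.5/(27.3 × 2.41) = 64.382 °C

T_c,out = 64.4 °C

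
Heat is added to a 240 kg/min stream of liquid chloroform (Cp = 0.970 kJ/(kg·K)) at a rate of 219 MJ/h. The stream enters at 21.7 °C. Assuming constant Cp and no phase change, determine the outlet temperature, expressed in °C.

T_out = 37.4 °C

Q = 219 MJ/h = 3650 kJ/min
ΔT = Q/(ṁ·Cp) = 3650/(240×0.970) = 15.679 K
T_out = 21.7 + 15.679 = 37.379 °C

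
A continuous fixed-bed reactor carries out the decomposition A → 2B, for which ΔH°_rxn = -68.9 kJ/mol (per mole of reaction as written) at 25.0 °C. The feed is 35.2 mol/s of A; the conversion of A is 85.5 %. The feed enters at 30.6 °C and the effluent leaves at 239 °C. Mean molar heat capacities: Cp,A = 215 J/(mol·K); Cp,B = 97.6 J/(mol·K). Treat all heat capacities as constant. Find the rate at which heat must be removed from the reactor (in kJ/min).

Q_out = 37400 kJ/min

Extent of reaction ξ = 0.855 × 35.2 = 30.096 mol/s
Reaction term: ξ·ΔH°_rxn = 30.096 × -68.9 = -2073.6 kJ/s
Sensible, feed 30.6→25 °C: -42.381 kJ/s
Outlet flows (mol/s): A 5.104, B 60.192
Sensible, products 25→239 °C: 1492 kJ/s
Q = ΔH = -623.97 kJ/s = -623.97 kW
Heat removed = 37438 kJ/min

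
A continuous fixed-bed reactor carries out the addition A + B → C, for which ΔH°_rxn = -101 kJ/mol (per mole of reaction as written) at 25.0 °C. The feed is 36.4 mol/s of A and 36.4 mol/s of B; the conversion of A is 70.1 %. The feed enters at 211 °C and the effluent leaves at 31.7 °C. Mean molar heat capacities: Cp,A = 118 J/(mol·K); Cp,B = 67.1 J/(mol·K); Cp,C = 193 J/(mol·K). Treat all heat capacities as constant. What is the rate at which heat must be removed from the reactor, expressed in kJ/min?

Extent of reaction ξ = 0.701 × 36.4 = 25.516 mol/s
Reaction term: ξ·ΔH°_rxn = 25.516 × -101 = -2577.2 kJ/s
Sensible, feed 211→25 °C: -1253.2 kJ/s
Outlet flows (mol/s): A 10.884, B 10.884, C 25.516
Sensible, products 25→31.7 °C: 46.493 kJ/s
Q = ΔH = -3783.9 kJ/s = -3783.9 kW
Heat removed = 227030 kJ/min

Q_out = 227000 kJ/min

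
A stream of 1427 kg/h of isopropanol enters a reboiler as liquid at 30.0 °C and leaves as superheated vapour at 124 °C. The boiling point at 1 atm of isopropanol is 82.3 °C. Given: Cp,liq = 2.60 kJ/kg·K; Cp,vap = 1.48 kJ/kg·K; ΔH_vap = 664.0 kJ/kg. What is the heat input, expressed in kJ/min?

liquid 30.0→82.3 °C: 135.98 kJ/kg
vaporisation at 82.3 °C: 664 kJ/kg
vapour 82.3→124 °C: 61.716 kJ/kg
Δh = 135.98 + 664 + 61.716 = 861.7 kJ/kg
Q = ṁ·Δh = 1427 kg/h × 861.7 kJ/kg = 1.2296e+06 kJ/h
|Q| = 341.57 kW = 20494 kJ/min

Q = 20500 kJ/min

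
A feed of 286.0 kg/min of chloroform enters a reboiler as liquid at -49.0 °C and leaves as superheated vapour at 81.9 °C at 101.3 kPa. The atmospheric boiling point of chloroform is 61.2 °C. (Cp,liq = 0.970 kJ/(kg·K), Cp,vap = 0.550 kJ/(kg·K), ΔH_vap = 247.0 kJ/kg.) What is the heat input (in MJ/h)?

liquid -49.0→61.2 °C: 106.89 kJ/kg
vaporisation at 61.2 °C: 247 kJ/kg
vapour 61.2→81.9 °C: 11.385 kJ/kg
Δh = 106.89 + 247 + 11.385 = 365.28 kJ/kg
Q = ṁ·Δh = 286.0 kg/min × 365.28 kJ/kg = 104470 kJ/min
|Q| = 1741.2 kW = 6268.2 MJ/h

Q = 6270 MJ/h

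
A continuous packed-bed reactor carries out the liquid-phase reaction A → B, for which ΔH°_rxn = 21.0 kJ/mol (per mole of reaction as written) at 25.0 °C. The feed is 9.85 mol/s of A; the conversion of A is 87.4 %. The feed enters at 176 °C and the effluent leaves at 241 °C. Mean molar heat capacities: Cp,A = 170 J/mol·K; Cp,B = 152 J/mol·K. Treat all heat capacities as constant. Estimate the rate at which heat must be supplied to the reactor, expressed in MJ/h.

Q_in = 922 MJ/h

Extent of reaction ξ = 0.874 × 9.85 = 8.6089 mol/s
Reaction term: ξ·ΔH°_rxn = 8.6089 × 21.0 = 180.79 kJ/s
Sensible, feed 176→25 °C: -252.85 kJ/s
Outlet flows (mol/s): A 1.2411, B 8.6089
Sensible, products 25→241 °C: 328.22 kJ/s
Q = ΔH = 256.16 kJ/s = 256.16 kW
Heat supplied = 922.17 MJ/h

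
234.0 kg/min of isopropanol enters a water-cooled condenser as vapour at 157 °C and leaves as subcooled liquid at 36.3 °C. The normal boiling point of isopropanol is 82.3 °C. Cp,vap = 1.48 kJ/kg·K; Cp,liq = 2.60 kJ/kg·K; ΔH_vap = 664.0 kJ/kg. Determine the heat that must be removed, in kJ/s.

vapour 157→82.3 °C: -110.56 kJ/kg
condensation at 82.3 °C: -664 kJ/kg
liquid 82.3→36.3 °C: -119.6 kJ/kg
Δh = -110.56 + -664 + -119.6 = -894.16 kJ/kg
Q = ṁ·Δh = 234.0 kg/min × -894.16 kJ/kg = -209230 kJ/min
|Q| = 3487.2 kW

Q_c = 3490 kJ/s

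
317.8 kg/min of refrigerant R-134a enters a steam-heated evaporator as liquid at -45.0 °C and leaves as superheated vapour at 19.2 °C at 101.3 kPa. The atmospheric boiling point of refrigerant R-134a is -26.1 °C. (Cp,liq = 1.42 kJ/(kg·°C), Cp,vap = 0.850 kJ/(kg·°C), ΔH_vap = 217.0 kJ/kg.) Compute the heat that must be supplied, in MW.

liquid -45.0→-26.1 °C: 26.838 kJ/kg
vaporisation at -26.1 °C: 217 kJ/kg
vapour -26.1→19.2 °C: 38.505 kJ/kg
Δh = 26.838 + 217 + 38.505 = 282.34 kJ/kg
Q = ṁ·Δh = 317.8 kg/min × 282.34 kJ/kg = 89729 kJ/min
|Q| = 1495.5 kW = 1.4955 MW

Q = 1.50 MW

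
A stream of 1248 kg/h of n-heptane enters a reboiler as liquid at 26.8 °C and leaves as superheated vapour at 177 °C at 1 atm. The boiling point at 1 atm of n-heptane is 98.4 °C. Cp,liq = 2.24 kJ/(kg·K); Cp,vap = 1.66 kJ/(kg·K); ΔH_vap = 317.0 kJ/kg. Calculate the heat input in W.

liquid 26.8→98.4 °C: 160.38 kJ/kg
vaporisation at 98.4 °C: 317 kJ/kg
vapour 98.4→177 °C: 130.48 kJ/kg
Δh = 160.38 + 317 + 130.48 = 607.86 kJ/kg
Q = ṁ·Δh = 1248 kg/h × 607.86 kJ/kg = 758610 kJ/h
|Q| = 210.72 kW = 210720 W

Q = 211000 W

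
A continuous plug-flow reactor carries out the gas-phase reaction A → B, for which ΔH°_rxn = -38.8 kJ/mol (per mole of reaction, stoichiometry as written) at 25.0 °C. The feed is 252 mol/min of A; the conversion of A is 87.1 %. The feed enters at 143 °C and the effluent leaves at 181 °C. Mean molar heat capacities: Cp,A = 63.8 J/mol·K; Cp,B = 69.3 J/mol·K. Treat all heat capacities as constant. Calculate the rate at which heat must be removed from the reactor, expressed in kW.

Q_out = 129 kW

Extent of reaction ξ = 0.871 × 252 = 219.49 mol/min
Reaction term: ξ·ΔH°_rxn = 219.49 × -38.8 = -8516.3 kJ/min
Sensible, feed 143→25 °C: -1897.2 kJ/min
Outlet flows (mol/min): A 32.508, B 219.49
Sensible, products 25→181 °C: 2696.4 kJ/min
Q = ΔH = -7717 kJ/min = -128.62 kW
Heat removed = 128.62 kW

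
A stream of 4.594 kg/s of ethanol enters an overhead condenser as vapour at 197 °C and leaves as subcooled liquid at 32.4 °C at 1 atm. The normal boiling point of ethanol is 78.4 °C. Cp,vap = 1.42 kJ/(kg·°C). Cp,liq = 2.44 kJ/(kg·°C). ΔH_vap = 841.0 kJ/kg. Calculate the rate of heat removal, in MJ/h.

vapour 197→78.4 °C: -168.41 kJ/kg
condensation at 78.4 °C: -841 kJ/kg
liquid 78.4→32.4 °C: -112.24 kJ/kg
Δh = -168.41 + -841 + -112.24 = -1121.7 kJ/kg
Q = ṁ·Δh = 4.594 kg/s × -1121.7 kJ/kg = -5152.9 kJ/s
|Q| = 5152.9 kW = 18550 MJ/h

Q_c = 18600 MJ/h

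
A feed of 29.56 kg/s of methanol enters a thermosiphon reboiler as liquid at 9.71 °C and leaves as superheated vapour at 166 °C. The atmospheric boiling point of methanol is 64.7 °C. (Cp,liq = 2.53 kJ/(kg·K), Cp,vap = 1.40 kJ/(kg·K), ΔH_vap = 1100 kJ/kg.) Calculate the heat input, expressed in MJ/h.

liquid 9.71→64.7 °C: 139.12 kJ/kg
vaporisation at 64.7 °C: 1100 kJ/kg
vapour 64.7→166 °C: 141.82 kJ/kg
Δh = 139.12 + 1100 + 141.82 = 1380.9 kJ/kg
Q = ṁ·Δh = 29.56 kg/s × 1380.9 kJ/kg = 40821 kJ/s
|Q| = 40821 kW = 146950 MJ/h

Q = 147000 MJ/h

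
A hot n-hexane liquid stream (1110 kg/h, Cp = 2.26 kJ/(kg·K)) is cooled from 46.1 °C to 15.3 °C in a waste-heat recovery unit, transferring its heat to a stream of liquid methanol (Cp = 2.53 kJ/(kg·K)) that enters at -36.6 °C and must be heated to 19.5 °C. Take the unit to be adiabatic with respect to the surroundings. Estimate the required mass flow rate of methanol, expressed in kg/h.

Heat released by hot stream: Q = 1110 × 2.26 × (46.1 − 15.3) = 77265 kJ/h
Energy balance on cold side (adiabatic exchanger): Q = ṁ_c·Cp_c·(T_c,out − T_c,in)
ṁ_c = 77265 / [2.53 × (19.5 − -36.6)] = 544.38 kg/h

ṁ_c = 544 kg/h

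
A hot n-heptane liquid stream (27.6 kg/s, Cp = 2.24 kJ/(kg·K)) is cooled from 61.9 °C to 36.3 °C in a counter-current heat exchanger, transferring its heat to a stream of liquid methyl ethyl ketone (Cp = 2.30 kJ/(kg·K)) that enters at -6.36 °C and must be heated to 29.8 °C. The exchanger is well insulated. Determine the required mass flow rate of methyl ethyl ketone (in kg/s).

Heat released by hot stream: Q = 27.6 × 2.24 × (61.9 − 36.3) = 1582.7 kJ/s
Energy balance on cold side (adiabatic exchanger): Q = ṁ_c·Cp_c·(T_c,out − T_c,in)
ṁ_c = 1582.7 / [2.30 × (29.8 − -6.36)] = 19.03 kg/s

ṁ_c = 19.0 kg/s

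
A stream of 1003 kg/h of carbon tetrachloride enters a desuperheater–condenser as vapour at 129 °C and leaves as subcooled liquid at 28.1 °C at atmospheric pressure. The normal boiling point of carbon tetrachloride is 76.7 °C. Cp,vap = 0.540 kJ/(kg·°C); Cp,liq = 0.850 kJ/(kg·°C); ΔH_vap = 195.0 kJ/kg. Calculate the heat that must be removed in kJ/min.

Q_c = 4420 kJ/min

vapour 129→76.7 °C: -28.242 kJ/kg
condensation at 76.7 °C: -195 kJ/kg
liquid 76.7→28.1 °C: -41.31 kJ/kg
Δh = -28.242 + -195 + -41.31 = -264.55 kJ/kg
Q = ṁ·Δh = 1003 kg/h × -264.55 kJ/kg = -265350 kJ/h
|Q| = 73.707 kW = 4422.4 kJ/min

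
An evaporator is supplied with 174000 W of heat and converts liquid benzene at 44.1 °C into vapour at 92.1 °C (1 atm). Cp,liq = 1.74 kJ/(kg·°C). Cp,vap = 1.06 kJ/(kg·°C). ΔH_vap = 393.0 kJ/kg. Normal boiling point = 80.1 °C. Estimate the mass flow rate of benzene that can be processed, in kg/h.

Δh = 1.74×(80.1−44.1) + 393.0 + 1.06×(92.1−80.1) = 468.36 kJ/kg
Q = 174000 W = 174 kJ/s = 626400 kJ/h
ṁ = Q/Δh = 626400 / 468.36 = 1337.4 kg/h

ṁ = 1340 kg/h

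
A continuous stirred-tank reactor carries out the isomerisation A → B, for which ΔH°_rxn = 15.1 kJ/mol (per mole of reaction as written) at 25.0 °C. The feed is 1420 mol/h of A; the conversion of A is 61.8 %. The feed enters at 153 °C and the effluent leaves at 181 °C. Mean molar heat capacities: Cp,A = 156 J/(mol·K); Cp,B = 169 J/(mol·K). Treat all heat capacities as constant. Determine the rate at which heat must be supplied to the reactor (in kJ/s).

Q_in = 5.90 kJ/s

Extent of reaction ξ = 0.618 × 1420 = 877.56 mol/h
Reaction term: ξ·ΔH°_rxn = 877.56 × 15.1 = 13251 kJ/h
Sensible, feed 153→25 °C: -28355 kJ/h
Outlet flows (mol/h): A 542.44, B 877.56
Sensible, products 25→181 °C: 36337 kJ/h
Q = ΔH = 21233 kJ/h = 5.8982 kW
Heat supplied = 5.8982 kJ/s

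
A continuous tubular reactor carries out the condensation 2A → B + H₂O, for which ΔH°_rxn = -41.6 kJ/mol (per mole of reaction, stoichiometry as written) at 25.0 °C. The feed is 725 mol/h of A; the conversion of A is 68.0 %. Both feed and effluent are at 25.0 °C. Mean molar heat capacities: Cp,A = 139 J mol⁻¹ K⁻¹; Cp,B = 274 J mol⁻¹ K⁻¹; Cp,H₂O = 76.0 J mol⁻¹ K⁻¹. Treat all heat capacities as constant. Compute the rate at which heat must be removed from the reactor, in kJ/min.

Extent of reaction ξ = 0.680 × 725 / 2 = 246.5 mol/h
Reaction term: ξ·ΔH°_rxn = 246.5 × -41.6 = -10254 kJ/h
Q = ΔH = -10254 kJ/h = -2.8484 kW
Heat removed = 170.91 kJ/min

Q_out = 171 kJ/min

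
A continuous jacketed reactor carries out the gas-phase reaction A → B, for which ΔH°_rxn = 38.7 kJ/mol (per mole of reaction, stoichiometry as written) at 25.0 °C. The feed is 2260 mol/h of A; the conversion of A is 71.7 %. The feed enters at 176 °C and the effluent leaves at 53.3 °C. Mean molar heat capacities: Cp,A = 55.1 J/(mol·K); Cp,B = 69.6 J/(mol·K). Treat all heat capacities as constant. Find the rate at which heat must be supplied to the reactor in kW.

Q_in = 13.4 kW

Extent of reaction ξ = 0.717 × 2260 = 1620.4 mol/h
Reaction term: ξ·ΔH°_rxn = 1620.4 × 38.7 = 62710 kJ/h
Sensible, feed 176→25 °C: -18803 kJ/h
Outlet flows (mol/h): A 639.58, B 1620.4
Sensible, products 25→53.3 °C: 4189 kJ/h
Q = ΔH = 48096 kJ/h = 13.36 kW
Heat supplied = 13.36 kW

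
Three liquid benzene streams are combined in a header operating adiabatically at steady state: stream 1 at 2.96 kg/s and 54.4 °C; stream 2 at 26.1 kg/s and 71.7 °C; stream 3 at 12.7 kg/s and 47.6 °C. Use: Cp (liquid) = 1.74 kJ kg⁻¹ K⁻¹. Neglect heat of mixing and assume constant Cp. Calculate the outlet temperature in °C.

Adiabatic, steady state ⇒ Σ ṁᵢCp,ᵢ(T_out − Tᵢ) = 0
Σ ṁᵢCp,ᵢTᵢ = 2.96×1.74×54.4 + 26.1×1.74×71.7 + 12.7×1.74×47.6 = 4588.2
Σ ṁᵢCp,ᵢ = 2.96×1.74 + 26.1×1.74 + 12.7×1.74 = 72.662
T_out = 4588.2 / 72.662 = 63.144 °C

T_out = 63.1 °C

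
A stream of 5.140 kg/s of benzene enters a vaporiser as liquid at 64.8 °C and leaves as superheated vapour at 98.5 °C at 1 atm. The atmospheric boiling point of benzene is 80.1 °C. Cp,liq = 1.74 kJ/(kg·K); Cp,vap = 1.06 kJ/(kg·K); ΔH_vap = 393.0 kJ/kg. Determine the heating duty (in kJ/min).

liquid 64.8→80.1 °C: 26.622 kJ/kg
vaporisation at 80.1 °C: 393 kJ/kg
vapour 80.1→98.5 °C: 19.504 kJ/kg
Δh = 26.622 + 393 + 19.504 = 439.13 kJ/kg
Q = ṁ·Δh = 5.140 kg/s × 439.13 kJ/kg = 2257.1 kJ/s
|Q| = 2257.1 kW = 135430 kJ/min

Q = 135000 kJ/min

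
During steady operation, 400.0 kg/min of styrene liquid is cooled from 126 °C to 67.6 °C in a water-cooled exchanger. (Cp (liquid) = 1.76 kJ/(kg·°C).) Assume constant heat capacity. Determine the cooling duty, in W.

Q = ṁ·Cp·ΔT = 400.0 × 1.76 × (67.6 − 126) = -41114 kJ/min
Converting: 41114 / 60 s = 685.23 kW
Cooling duty = 685230 W

Q_c = 685000 W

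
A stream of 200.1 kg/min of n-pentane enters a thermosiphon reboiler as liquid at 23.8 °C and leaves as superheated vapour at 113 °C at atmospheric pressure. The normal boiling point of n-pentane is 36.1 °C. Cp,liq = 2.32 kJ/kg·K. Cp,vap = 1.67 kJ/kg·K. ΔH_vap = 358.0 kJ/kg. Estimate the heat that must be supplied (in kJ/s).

Q = 1720 kJ/s

liquid 23.8→36.1 °C: 28.536 kJ/kg
vaporisation at 36.1 °C: 358 kJ/kg
vapour 36.1→113 °C: 128.42 kJ/kg
Δh = 28.536 + 358 + 128.42 = 514.96 kJ/kg
Q = ṁ·Δh = 200.1 kg/min × 514.96 kJ/kg = 103040 kJ/min
|Q| = 1717.4 kW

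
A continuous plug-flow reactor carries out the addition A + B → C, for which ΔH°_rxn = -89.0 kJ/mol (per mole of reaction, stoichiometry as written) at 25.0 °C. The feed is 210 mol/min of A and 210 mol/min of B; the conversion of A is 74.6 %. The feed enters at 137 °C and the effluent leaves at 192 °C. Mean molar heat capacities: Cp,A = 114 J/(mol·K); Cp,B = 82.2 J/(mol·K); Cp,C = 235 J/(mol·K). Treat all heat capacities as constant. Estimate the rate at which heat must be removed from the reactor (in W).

Q_out = 178000 W

Extent of reaction ξ = 0.746 × 210 = 156.66 mol/min
Reaction term: ξ·ΔH°_rxn = 156.66 × -89.0 = -13943 kJ/min
Sensible, feed 137→25 °C: -4614.6 kJ/min
Outlet flows (mol/min): A 53.34, B 53.34, C 156.66
Sensible, products 25→192 °C: 7895.8 kJ/min
Q = ΔH = -10662 kJ/min = -177.69 kW
Heat removed = 177690 W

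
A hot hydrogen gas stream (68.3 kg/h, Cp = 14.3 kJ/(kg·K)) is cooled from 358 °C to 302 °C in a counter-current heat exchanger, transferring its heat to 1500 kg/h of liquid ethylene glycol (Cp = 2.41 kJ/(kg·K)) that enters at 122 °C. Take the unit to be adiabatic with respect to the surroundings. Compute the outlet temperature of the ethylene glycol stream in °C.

T_c,out = 137 °C

Heat released by hot stream: Q = 68.3 × 14.3 × (358 − 302) = 54695 kJ/h
Energy balance on cold side (adiabatic exchanger): Q = ṁ_c·Cp_c·(T_c,out − T_c,in)
T_c,out = 122 + 54695/(1500 × 2.41) = 137.13 °C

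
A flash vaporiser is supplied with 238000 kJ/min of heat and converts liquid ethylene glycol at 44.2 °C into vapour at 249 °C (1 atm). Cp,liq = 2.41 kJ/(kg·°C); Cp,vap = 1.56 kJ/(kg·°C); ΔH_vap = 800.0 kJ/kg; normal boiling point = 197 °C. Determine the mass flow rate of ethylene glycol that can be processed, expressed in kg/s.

ṁ = 3.17 kg/s

Δh = 2.41×(197−44.2) + 800.0 + 1.56×(249−197) = 1249.4 kJ/kg
Q = 238000 kJ/min = 3966.7 kJ/s = 3966.7 kJ/s
ṁ = Q/Δh = 3966.7 / 1249.4 = 3.1749 kg/s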